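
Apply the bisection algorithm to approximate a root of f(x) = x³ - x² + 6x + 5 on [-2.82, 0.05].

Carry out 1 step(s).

f(x) = x³ - x² + 6x + 5
Initial interval: [-2.82, 0.05]

Iteration 1:
  c_1 = (-2.820000 + 0.050000)/2 = -1.385000
  f(c_1) = f(-1.385000) = -7.884967
  f(a) × f(c) ≥ 0, new interval: [-1.385000, 0.050000]

After 1 iteration(s), the approximation is c_1 = -1.385000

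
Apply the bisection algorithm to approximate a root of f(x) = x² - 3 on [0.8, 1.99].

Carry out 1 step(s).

f(x) = x² - 3
Initial interval: [0.8, 1.99]

Iteration 1:
  c_1 = (0.800000 + 1.990000)/2 = 1.395000
  f(c_1) = f(1.395000) = -1.053975
  f(a) × f(c) ≥ 0, new interval: [1.395000, 1.990000]

After 1 iteration(s), the approximation is c_1 = 1.395000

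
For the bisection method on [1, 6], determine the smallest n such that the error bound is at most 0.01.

We need (b-a)/2^n ≤ 0.01
(6 - 1)/2^n ≤ 0.01
5/2^n ≤ 0.01
2^n ≥ 500
n ≥ log₂(500) = 8.97
n ≥ 9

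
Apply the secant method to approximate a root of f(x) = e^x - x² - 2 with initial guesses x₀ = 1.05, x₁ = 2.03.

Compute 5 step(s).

f(x) = e^x - x² - 2
x₀ = 1.05, x₁ = 2.03

Secant formula: x_{n+1} = x_n - f(x_n)(x_n - x_{n-1})/(f(x_n) - f(x_{n-1}))

Iteration 1:
  f(1.050000) = -0.244849
  f(2.030000) = 1.493186
  x_2 = 2.030000 - 1.493186×(2.030000 - 1.050000)/(1.493186 - (-0.244849))
       = 1.188059
Iteration 2:
  f(2.030000) = 1.493186
  f(1.188059) = -0.130777
  x_3 = 1.188059 - (-0.130777)×(1.188059 - 2.030000)/(-0.130777 - 1.493186)
       = 1.255860
Iteration 3:
  f(1.188059) = -0.130777
  f(1.255860) = -0.066328
  x_4 = 1.255860 - (-0.066328)×(1.255860 - 1.188059)/(-0.066328 - (-0.130777))
       = 1.325638
Iteration 4:
  f(1.255860) = -0.066328
  f(1.325638) = 0.007270
  x_5 = 1.325638 - 0.007270×(1.325638 - 1.255860)/(0.007270 - (-0.066328))
       = 1.318745
Iteration 5:
  f(1.325638) = 0.007270
  f(1.318745) = -0.000362
  x_6 = 1.318745 - (-0.000362)×(1.318745 - 1.325638)/(-0.000362 - 0.007270)
       = 1.319072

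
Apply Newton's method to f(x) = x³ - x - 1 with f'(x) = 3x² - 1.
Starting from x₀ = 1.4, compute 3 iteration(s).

f(x) = x³ - x - 1
f'(x) = 3x² - 1
x₀ = 1.4

Newton-Raphson formula: x_{n+1} = x_n - f(x_n)/f'(x_n)

Iteration 1:
  f(1.400000) = 0.344000
  f'(1.400000) = 4.880000
  x_1 = 1.400000 - 0.344000/4.880000 = 1.329508
Iteration 2:
  f(1.329508) = 0.020520
  f'(1.329508) = 4.302776
  x_2 = 1.329508 - 0.020520/4.302776 = 1.324739
Iteration 3:
  f(1.324739) = 0.000091
  f'(1.324739) = 4.264802
  x_3 = 1.324739 - 0.000091/4.264802 = 1.324718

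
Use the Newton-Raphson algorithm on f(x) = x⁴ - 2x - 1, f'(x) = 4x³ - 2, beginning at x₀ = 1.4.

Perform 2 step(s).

f(x) = x⁴ - 2x - 1
f'(x) = 4x³ - 2
x₀ = 1.4

Newton-Raphson formula: x_{n+1} = x_n - f(x_n)/f'(x_n)

Iteration 1:
  f(1.400000) = 0.041600
  f'(1.400000) = 8.976000
  x_1 = 1.400000 - 0.041600/8.976000 = 1.395365
Iteration 2:
  f(1.395365) = 0.000252
  f'(1.395365) = 8.867355
  x_2 = 1.395365 - 0.000252/8.867355 = 1.395337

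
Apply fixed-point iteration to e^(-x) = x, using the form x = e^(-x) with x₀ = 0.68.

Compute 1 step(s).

Equation: e^(-x) = x
Fixed-point form: x = e^(-x)
x₀ = 0.68

x_1 = g(0.680000) = 0.506617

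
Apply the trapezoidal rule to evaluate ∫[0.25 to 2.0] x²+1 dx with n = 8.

f(x) = x²+1
a = 0.25, b = 2.0, n = 8
h = (b - a)/n = 0.218750

Trapezoidal rule: (h/2)[f(x₀) + 2f(x₁) + 2f(x₂) + ... + f(xₙ)]

x_0 = 0.2500, f(x_0) = 1.062500, coefficient = 1
x_1 = 0.4688, f(x_1) = 1.219727, coefficient = 2
x_2 = 0.6875, f(x_2) = 1.472656, coefficient = 2
x_3 = 0.9062, f(x_3) = 1.821289, coefficient = 2
x_4 = 1.1250, f(x_4) = 2.265625, coefficient = 2
x_5 = 1.3438, f(x_5) = 2.805664, coefficient = 2
x_6 = 1.5625, f(x_6) = 3.441406, coefficient = 2
x_7 = 1.7812, f(x_7) = 4.172852, coefficient = 2
x_8 = 2.0000, f(x_8) = 5.000000, coefficient = 1

I ≈ (0.218750/2) × 40.460938 = 4.425415
Exact value: 4.411458
Error: 0.013957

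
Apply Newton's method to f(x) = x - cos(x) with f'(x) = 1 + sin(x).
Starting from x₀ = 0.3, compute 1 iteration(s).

f(x) = x - cos(x)
f'(x) = 1 + sin(x)
x₀ = 0.3

Newton-Raphson formula: x_{n+1} = x_n - f(x_n)/f'(x_n)

Iteration 1:
  f(0.300000) = -0.655336
  f'(0.300000) = 1.295520
  x_1 = 0.300000 - (-0.655336)/1.295520 = 0.805848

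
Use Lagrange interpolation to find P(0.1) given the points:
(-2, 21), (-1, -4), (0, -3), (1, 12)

Lagrange interpolation formula:
P(x) = Σ yᵢ × Lᵢ(x)
where Lᵢ(x) = Π_{j≠i} (x - xⱼ)/(xᵢ - xⱼ)

L_0(0.1) = (0.1 - (-1))/(-2 - (-1)) × (0.1 - 0)/(-2 - 0) × (0.1 - 1)/(-2 - 1) = 0.016500
L_1(0.1) = (0.1 - (-2))/(-1 - (-2)) × (0.1 - 0)/(-1 - 0) × (0.1 - 1)/(-1 - 1) = -0.094500
L_2(0.1) = (0.1 - (-2))/(0 - (-2)) × (0.1 - (-1))/(0 - (-1)) × (0.1 - 1)/(0 - 1) = 1.039500
L_3(0.1) = (0.1 - (-2))/(1 - (-2)) × (0.1 - (-1))/(1 - (-1)) × (0.1 - 0)/(1 - 0) = 0.038500

P(0.1) = 21×L_0(0.1) + (-4)×L_1(0.1) + (-3)×L_2(0.1) + 12×L_3(0.1)
P(0.1) = -1.932000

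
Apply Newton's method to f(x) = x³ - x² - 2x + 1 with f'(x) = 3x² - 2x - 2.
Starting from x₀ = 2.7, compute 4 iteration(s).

f(x) = x³ - x² - 2x + 1
f'(x) = 3x² - 2x - 2
x₀ = 2.7

Newton-Raphson formula: x_{n+1} = x_n - f(x_n)/f'(x_n)

Iteration 1:
  f(2.700000) = 7.993000
  f'(2.700000) = 14.470000
  x_1 = 2.700000 - 7.993000/14.470000 = 2.147616
Iteration 2:
  f(2.147616) = 1.997863
  f'(2.147616) = 7.541529
  x_2 = 2.147616 - 1.997863/7.541529 = 1.882701
Iteration 3:
  f(1.882701) = 0.363387
  f'(1.882701) = 4.868286
  x_3 = 1.882701 - 0.363387/4.868286 = 1.808057
Iteration 4:
  f(1.808057) = 0.025482
  f'(1.808057) = 4.191098
  x_4 = 1.808057 - 0.025482/4.191098 = 1.801977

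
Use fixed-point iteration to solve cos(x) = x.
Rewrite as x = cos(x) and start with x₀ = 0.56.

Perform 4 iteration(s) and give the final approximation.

Equation: cos(x) = x
Fixed-point form: x = cos(x)
x₀ = 0.56

x_1 = g(0.560000) = 0.847255
x_2 = g(0.847255) = 0.662043
x_3 = g(0.662043) = 0.788738
x_4 = g(0.788738) = 0.704741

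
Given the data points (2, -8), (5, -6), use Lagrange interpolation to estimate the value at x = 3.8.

Lagrange interpolation formula:
P(x) = Σ yᵢ × Lᵢ(x)
where Lᵢ(x) = Π_{j≠i} (x - xⱼ)/(xᵢ - xⱼ)

L_0(3.8) = (3.8 - 5)/(2 - 5) = 0.400000
L_1(3.8) = (3.8 - 2)/(5 - 2) = 0.600000

P(3.8) = (-8)×L_0(3.8) + (-6)×L_1(3.8)
P(3.8) = -6.800000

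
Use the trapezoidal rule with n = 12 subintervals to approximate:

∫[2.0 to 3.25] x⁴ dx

f(x) = x⁴
a = 2.0, b = 3.25, n = 12
h = (b - a)/n = 0.104167

Trapezoidal rule: (h/2)[f(x₀) + 2f(x₁) + 2f(x₂) + ... + f(xₙ)]

x_0 = 2.0000, f(x_0) = 16.000000, coefficient = 1
x_1 = 2.1042, f(x_1) = 19.602910, coefficient = 2
x_2 = 2.2083, f(x_2) = 23.782555, coefficient = 2
x_3 = 2.3125, f(x_3) = 28.597427, coefficient = 2
x_4 = 2.4167, f(x_4) = 34.108845, coefficient = 2
x_5 = 2.5208, f(x_5) = 40.380950, coefficient = 2
x_6 = 2.6250, f(x_6) = 47.480713, coefficient = 2
x_7 = 2.7292, f(x_7) = 55.477928, coefficient = 2
x_8 = 2.8333, f(x_8) = 64.445216, coefficient = 2
x_9 = 2.9375, f(x_9) = 74.458023, coefficient = 2
x_10 = 3.0417, f(x_10) = 85.594621, coefficient = 2
x_11 = 3.1458, f(x_11) = 97.936108, coefficient = 2
x_12 = 3.2500, f(x_12) = 111.566406, coefficient = 1

I ≈ (0.104167/2) × 1271.296998 = 66.213385
Exact value: 66.118164
Error: 0.095221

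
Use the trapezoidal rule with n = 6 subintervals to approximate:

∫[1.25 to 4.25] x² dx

f(x) = x²
a = 1.25, b = 4.25, n = 6
h = (b - a)/n = 0.500000

Trapezoidal rule: (h/2)[f(x₀) + 2f(x₁) + 2f(x₂) + ... + f(xₙ)]

x_0 = 1.2500, f(x_0) = 1.562500, coefficient = 1
x_1 = 1.7500, f(x_1) = 3.062500, coefficient = 2
x_2 = 2.2500, f(x_2) = 5.062500, coefficient = 2
x_3 = 2.7500, f(x_3) = 7.562500, coefficient = 2
x_4 = 3.2500, f(x_4) = 10.562500, coefficient = 2
x_5 = 3.7500, f(x_5) = 14.062500, coefficient = 2
x_6 = 4.2500, f(x_6) = 18.062500, coefficient = 1

I ≈ (0.500000/2) × 100.250000 = 25.062500
Exact value: 24.937500
Error: 0.125000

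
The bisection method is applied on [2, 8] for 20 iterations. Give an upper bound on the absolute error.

Bisection error bound: |error| ≤ (b-a)/2^n
|error| ≤ (8 - 2)/2^20 = 6/2^20
|error| ≤ 0.0000057220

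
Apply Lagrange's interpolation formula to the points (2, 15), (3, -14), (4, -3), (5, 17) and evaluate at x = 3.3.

Lagrange interpolation formula:
P(x) = Σ yᵢ × Lᵢ(x)
where Lᵢ(x) = Π_{j≠i} (x - xⱼ)/(xᵢ - xⱼ)

L_0(3.3) = (3.3 - 3)/(2 - 3) × (3.3 - 4)/(2 - 4) × (3.3 - 5)/(2 - 5) = -0.059500
L_1(3.3) = (3.3 - 2)/(3 - 2) × (3.3 - 4)/(3 - 4) × (3.3 - 5)/(3 - 5) = 0.773500
L_2(3.3) = (3.3 - 2)/(4 - 2) × (3.3 - 3)/(4 - 3) × (3.3 - 5)/(4 - 5) = 0.331500
L_3(3.3) = (3.3 - 2)/(5 - 2) × (3.3 - 3)/(5 - 3) × (3.3 - 4)/(5 - 4) = -0.045500

P(3.3) = 15×L_0(3.3) + (-14)×L_1(3.3) + (-3)×L_2(3.3) + 17×L_3(3.3)
P(3.3) = -13.489500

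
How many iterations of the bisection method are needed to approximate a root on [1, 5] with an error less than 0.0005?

We need (b-a)/2^n ≤ 0.0005
(5 - 1)/2^n ≤ 0.0005
4/2^n ≤ 0.0005
2^n ≥ 8000
n ≥ log₂(8000) = 12.97
n ≥ 13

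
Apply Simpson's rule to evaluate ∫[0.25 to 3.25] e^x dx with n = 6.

f(x) = e^x
a = 0.25, b = 3.25, n = 6
h = (b - a)/n = 0.500000

Simpson's rule: (h/3)[f(x₀) + 4f(x₁) + 2f(x₂) + ... + f(xₙ)]

x_0 = 0.2500, f(x_0) = 1.284025, coefficient = 1
x_1 = 0.7500, f(x_1) = 2.117000, coefficient = 4
x_2 = 1.2500, f(x_2) = 3.490343, coefficient = 2
x_3 = 1.7500, f(x_3) = 5.754603, coefficient = 4
x_4 = 2.2500, f(x_4) = 9.487736, coefficient = 2
x_5 = 2.7500, f(x_5) = 15.642632, coefficient = 4
x_6 = 3.2500, f(x_6) = 25.790340, coefficient = 1

I ≈ (0.500000/3) × 147.087461 = 24.514577
Exact value: 24.506315
Error: 0.008262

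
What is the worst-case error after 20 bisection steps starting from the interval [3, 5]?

Bisection error bound: |error| ≤ (b-a)/2^n
|error| ≤ (5 - 3)/2^20 = 2/2^20
|error| ≤ 0.0000019073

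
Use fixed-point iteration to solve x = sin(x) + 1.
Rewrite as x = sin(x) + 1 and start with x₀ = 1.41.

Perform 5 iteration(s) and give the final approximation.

Equation: x = sin(x) + 1
Fixed-point form: x = sin(x) + 1
x₀ = 1.41

x_1 = g(1.410000) = 1.987100
x_2 = g(1.987100) = 1.914590
x_3 = g(1.914590) = 1.941483
x_4 = g(1.941483) = 1.932079
x_5 = g(1.932079) = 1.935444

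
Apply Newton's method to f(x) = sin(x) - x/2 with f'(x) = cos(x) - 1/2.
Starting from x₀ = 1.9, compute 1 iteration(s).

f(x) = sin(x) - x/2
f'(x) = cos(x) - 1/2
x₀ = 1.9

Newton-Raphson formula: x_{n+1} = x_n - f(x_n)/f'(x_n)

Iteration 1:
  f(1.900000) = -0.003700
  f'(1.900000) = -0.823290
  x_1 = 1.900000 - (-0.003700)/(-0.823290) = 1.895506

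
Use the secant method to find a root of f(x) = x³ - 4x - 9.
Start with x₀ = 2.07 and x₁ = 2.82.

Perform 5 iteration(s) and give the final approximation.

f(x) = x³ - 4x - 9
x₀ = 2.07, x₁ = 2.82

Secant formula: x_{n+1} = x_n - f(x_n)(x_n - x_{n-1})/(f(x_n) - f(x_{n-1}))

Iteration 1:
  f(2.070000) = -8.410257
  f(2.820000) = 2.145768
  x_2 = 2.820000 - 2.145768×(2.820000 - 2.070000)/(2.145768 - (-8.410257))
       = 2.667544
Iteration 2:
  f(2.820000) = 2.145768
  f(2.667544) = -0.688485
  x_3 = 2.667544 - (-0.688485)×(2.667544 - 2.820000)/(-0.688485 - 2.145768)
       = 2.704578
Iteration 3:
  f(2.667544) = -0.688485
  f(2.704578) = -0.035017
  x_4 = 2.704578 - (-0.035017)×(2.704578 - 2.667544)/(-0.035017 - (-0.688485))
       = 2.706563
Iteration 4:
  f(2.704578) = -0.035017
  f(2.706563) = 0.000626
  x_5 = 2.706563 - 0.000626×(2.706563 - 2.704578)/(0.000626 - (-0.035017))
       = 2.706528
Iteration 5:
  f(2.706563) = 0.000626
  f(2.706528) = -0.000001
  x_6 = 2.706528 - (-0.000001)×(2.706528 - 2.706563)/(-0.000001 - 0.000626)
       = 2.706528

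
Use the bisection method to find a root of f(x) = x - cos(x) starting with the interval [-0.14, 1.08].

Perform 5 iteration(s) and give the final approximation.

f(x) = x - cos(x)
Initial interval: [-0.14, 1.08]

Iteration 1:
  c_1 = (-0.140000 + 1.080000)/2 = 0.470000
  f(c_1) = f(0.470000) = -0.421568
  f(a) × f(c) ≥ 0, new interval: [0.470000, 1.080000]
Iteration 2:
  c_2 = (0.470000 + 1.080000)/2 = 0.775000
  f(c_2) = f(0.775000) = 0.060579
  f(a) × f(c) < 0, new interval: [0.470000, 0.775000]
Iteration 3:
  c_3 = (0.470000 + 0.775000)/2 = 0.622500
  f(c_3) = f(0.622500) = -0.189923
  f(a) × f(c) ≥ 0, new interval: [0.622500, 0.775000]
Iteration 4:
  c_4 = (0.622500 + 0.775000)/2 = 0.698750
  f(c_4) = f(0.698750) = -0.066897
  f(a) × f(c) ≥ 0, new interval: [0.698750, 0.775000]
Iteration 5:
  c_5 = (0.698750 + 0.775000)/2 = 0.736875
  f(c_5) = f(0.736875) = -0.003697
  f(a) × f(c) ≥ 0, new interval: [0.736875, 0.775000]

After 5 iteration(s), the approximation is c_5 = 0.736875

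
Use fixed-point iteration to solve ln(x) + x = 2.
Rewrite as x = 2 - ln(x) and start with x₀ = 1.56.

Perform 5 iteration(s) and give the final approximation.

Equation: ln(x) + x = 2
Fixed-point form: x = 2 - ln(x)
x₀ = 1.56

x_1 = g(1.560000) = 1.555314
x_2 = g(1.555314) = 1.558322
x_3 = g(1.558322) = 1.556390
x_4 = g(1.556390) = 1.557631
x_5 = g(1.557631) = 1.556834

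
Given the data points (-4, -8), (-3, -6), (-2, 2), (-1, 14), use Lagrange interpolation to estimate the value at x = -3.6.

Lagrange interpolation formula:
P(x) = Σ yᵢ × Lᵢ(x)
where Lᵢ(x) = Π_{j≠i} (x - xⱼ)/(xᵢ - xⱼ)

L_0(-3.6) = (-3.6 - (-3))/(-4 - (-3)) × (-3.6 - (-2))/(-4 - (-2)) × (-3.6 - (-1))/(-4 - (-1)) = 0.416000
L_1(-3.6) = (-3.6 - (-4))/(-3 - (-4)) × (-3.6 - (-2))/(-3 - (-2)) × (-3.6 - (-1))/(-3 - (-1)) = 0.832000
L_2(-3.6) = (-3.6 - (-4))/(-2 - (-4)) × (-3.6 - (-3))/(-2 - (-3)) × (-3.6 - (-1))/(-2 - (-1)) = -0.312000
L_3(-3.6) = (-3.6 - (-4))/(-1 - (-4)) × (-3.6 - (-3))/(-1 - (-3)) × (-3.6 - (-2))/(-1 - (-2)) = 0.064000

P(-3.6) = (-8)×L_0(-3.6) + (-6)×L_1(-3.6) + 2×L_2(-3.6) + 14×L_3(-3.6)
P(-3.6) = -8.048000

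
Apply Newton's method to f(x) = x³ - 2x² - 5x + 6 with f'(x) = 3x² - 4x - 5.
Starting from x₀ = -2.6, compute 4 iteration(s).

f(x) = x³ - 2x² - 5x + 6
f'(x) = 3x² - 4x - 5
x₀ = -2.6

Newton-Raphson formula: x_{n+1} = x_n - f(x_n)/f'(x_n)

Iteration 1:
  f(-2.600000) = -12.096000
  f'(-2.600000) = 25.680000
  x_1 = -2.600000 - (-12.096000)/25.680000 = -2.128972
Iteration 2:
  f(-2.128972) = -2.069795
  f'(-2.128972) = 17.113453
  x_2 = -2.128972 - (-2.069795)/17.113453 = -2.008026
Iteration 3:
  f(-2.008026) = -0.120913
  f'(-2.008026) = 15.128617
  x_3 = -2.008026 - (-0.120913)/15.128617 = -2.000034
Iteration 4:
  f(-2.000034) = -0.000512
  f'(-2.000034) = 15.000546
  x_4 = -2.000034 - (-0.000512)/15.000546 = -2.000000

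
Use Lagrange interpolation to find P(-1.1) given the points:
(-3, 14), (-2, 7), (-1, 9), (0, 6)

Lagrange interpolation formula:
P(x) = Σ yᵢ × Lᵢ(x)
where Lᵢ(x) = Π_{j≠i} (x - xⱼ)/(xᵢ - xⱼ)

L_0(-1.1) = (-1.1 - (-2))/(-3 - (-2)) × (-1.1 - (-1))/(-3 - (-1)) × (-1.1 - 0)/(-3 - 0) = -0.016500
L_1(-1.1) = (-1.1 - (-3))/(-2 - (-3)) × (-1.1 - (-1))/(-2 - (-1)) × (-1.1 - 0)/(-2 - 0) = 0.104500
L_2(-1.1) = (-1.1 - (-3))/(-1 - (-3)) × (-1.1 - (-2))/(-1 - (-2)) × (-1.1 - 0)/(-1 - 0) = 0.940500
L_3(-1.1) = (-1.1 - (-3))/(0 - (-3)) × (-1.1 - (-2))/(0 - (-2)) × (-1.1 - (-1))/(0 - (-1)) = -0.028500

P(-1.1) = 14×L_0(-1.1) + 7×L_1(-1.1) + 9×L_2(-1.1) + 6×L_3(-1.1)
P(-1.1) = 8.794000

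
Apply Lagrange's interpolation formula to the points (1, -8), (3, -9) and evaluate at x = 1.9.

Lagrange interpolation formula:
P(x) = Σ yᵢ × Lᵢ(x)
where Lᵢ(x) = Π_{j≠i} (x - xⱼ)/(xᵢ - xⱼ)

L_0(1.9) = (1.9 - 3)/(1 - 3) = 0.550000
L_1(1.9) = (1.9 - 1)/(3 - 1) = 0.450000

P(1.9) = (-8)×L_0(1.9) + (-9)×L_1(1.9)
P(1.9) = -8.450000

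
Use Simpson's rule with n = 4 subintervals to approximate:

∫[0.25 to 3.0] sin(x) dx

f(x) = sin(x)
a = 0.25, b = 3.0, n = 4
h = (b - a)/n = 0.687500

Simpson's rule: (h/3)[f(x₀) + 4f(x₁) + 2f(x₂) + ... + f(xₙ)]

x_0 = 0.2500, f(x_0) = 0.247404, coefficient = 1
x_1 = 0.9375, f(x_1) = 0.806081, coefficient = 4
x_2 = 1.6250, f(x_2) = 0.998531, coefficient = 2
x_3 = 2.3125, f(x_3) = 0.737319, coefficient = 4
x_4 = 3.0000, f(x_4) = 0.141120, coefficient = 1

I ≈ (0.687500/3) × 8.559186 = 1.961480
Exact value: 1.958905
Error: 0.002575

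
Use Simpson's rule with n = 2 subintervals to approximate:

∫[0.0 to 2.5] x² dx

f(x) = x²
a = 0.0, b = 2.5, n = 2
h = (b - a)/n = 1.250000

Simpson's rule: (h/3)[f(x₀) + 4f(x₁) + 2f(x₂) + ... + f(xₙ)]

x_0 = 0.0000, f(x_0) = 0.000000, coefficient = 1
x_1 = 1.2500, f(x_1) = 1.562500, coefficient = 4
x_2 = 2.5000, f(x_2) = 6.250000, coefficient = 1

I ≈ (1.250000/3) × 12.500000 = 5.208333
Exact value: 5.208333
Error: 0.000000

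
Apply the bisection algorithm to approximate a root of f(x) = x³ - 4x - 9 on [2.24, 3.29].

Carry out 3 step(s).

f(x) = x³ - 4x - 9
Initial interval: [2.24, 3.29]

Iteration 1:
  c_1 = (2.240000 + 3.290000)/2 = 2.765000
  f(c_1) = f(2.765000) = 1.079047
  f(a) × f(c) < 0, new interval: [2.240000, 2.765000]
Iteration 2:
  c_2 = (2.240000 + 2.765000)/2 = 2.502500
  f(c_2) = f(2.502500) = -3.338078
  f(a) × f(c) ≥ 0, new interval: [2.502500, 2.765000]
Iteration 3:
  c_3 = (2.502500 + 2.765000)/2 = 2.633750
  f(c_3) = f(2.633750) = -1.265627
  f(a) × f(c) ≥ 0, new interval: [2.633750, 2.765000]

After 3 iteration(s), the approximation is c_3 = 2.633750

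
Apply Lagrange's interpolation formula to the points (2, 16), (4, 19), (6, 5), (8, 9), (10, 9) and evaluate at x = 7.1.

Lagrange interpolation formula:
P(x) = Σ yᵢ × Lᵢ(x)
where Lᵢ(x) = Π_{j≠i} (x - xⱼ)/(xᵢ - xⱼ)

L_0(7.1) = (7.1 - 4)/(2 - 4) × (7.1 - 6)/(2 - 6) × (7.1 - 8)/(2 - 8) × (7.1 - 10)/(2 - 10) = 0.023177
L_1(7.1) = (7.1 - 2)/(4 - 2) × (7.1 - 6)/(4 - 6) × (7.1 - 8)/(4 - 8) × (7.1 - 10)/(4 - 10) = -0.152522
L_2(7.1) = (7.1 - 2)/(6 - 2) × (7.1 - 4)/(6 - 4) × (7.1 - 8)/(6 - 8) × (7.1 - 10)/(6 - 10) = 0.644752
L_3(7.1) = (7.1 - 2)/(8 - 2) × (7.1 - 4)/(8 - 4) × (7.1 - 6)/(8 - 6) × (7.1 - 10)/(8 - 10) = 0.525353
L_4(7.1) = (7.1 - 2)/(10 - 2) × (7.1 - 4)/(10 - 4) × (7.1 - 6)/(10 - 6) × (7.1 - 8)/(10 - 8) = -0.040760

P(7.1) = 16×L_0(7.1) + 19×L_1(7.1) + 5×L_2(7.1) + 9×L_3(7.1) + 9×L_4(7.1)
P(7.1) = 5.058016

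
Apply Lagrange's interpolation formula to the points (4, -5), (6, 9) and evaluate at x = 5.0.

Lagrange interpolation formula:
P(x) = Σ yᵢ × Lᵢ(x)
where Lᵢ(x) = Π_{j≠i} (x - xⱼ)/(xᵢ - xⱼ)

L_0(5.0) = (5.0 - 6)/(4 - 6) = 0.500000
L_1(5.0) = (5.0 - 4)/(6 - 4) = 0.500000

P(5.0) = (-5)×L_0(5.0) + 9×L_1(5.0)
P(5.0) = 2.000000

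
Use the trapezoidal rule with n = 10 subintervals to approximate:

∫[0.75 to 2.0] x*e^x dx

f(x) = x*e^x
a = 0.75, b = 2.0, n = 10
h = (b - a)/n = 0.125000

Trapezoidal rule: (h/2)[f(x₀) + 2f(x₁) + 2f(x₂) + ... + f(xₙ)]

x_0 = 0.7500, f(x_0) = 1.587750, coefficient = 1
x_1 = 0.8750, f(x_1) = 2.099016, coefficient = 2
x_2 = 1.0000, f(x_2) = 2.718282, coefficient = 2
x_3 = 1.1250, f(x_3) = 3.465244, coefficient = 2
x_4 = 1.2500, f(x_4) = 4.362929, coefficient = 2
x_5 = 1.3750, f(x_5) = 5.438230, coefficient = 2
x_6 = 1.5000, f(x_6) = 6.722534, coefficient = 2
x_7 = 1.6250, f(x_7) = 8.252431, coefficient = 2
x_8 = 1.7500, f(x_8) = 10.070555, coefficient = 2
x_9 = 1.8750, f(x_9) = 12.226536, coefficient = 2
x_10 = 2.0000, f(x_10) = 14.778112, coefficient = 1

I ≈ (0.125000/2) × 127.077374 = 7.942336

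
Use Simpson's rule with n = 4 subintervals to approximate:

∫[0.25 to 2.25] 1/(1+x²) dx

f(x) = 1/(1+x²)
a = 0.25, b = 2.25, n = 4
h = (b - a)/n = 0.500000

Simpson's rule: (h/3)[f(x₀) + 4f(x₁) + 2f(x₂) + ... + f(xₙ)]

x_0 = 0.2500, f(x_0) = 0.941176, coefficient = 1
x_1 = 0.7500, f(x_1) = 0.640000, coefficient = 4
x_2 = 1.2500, f(x_2) = 0.390244, coefficient = 2
x_3 = 1.7500, f(x_3) = 0.246154, coefficient = 4
x_4 = 2.2500, f(x_4) = 0.164948, coefficient = 1

I ≈ (0.500000/3) × 5.431228 = 0.905205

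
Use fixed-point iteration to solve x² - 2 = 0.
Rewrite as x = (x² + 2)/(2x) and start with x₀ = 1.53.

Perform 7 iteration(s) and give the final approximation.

Equation: x² - 2 = 0
Fixed-point form: x = (x² + 2)/(2x)
x₀ = 1.53

x_1 = g(1.530000) = 1.418595
x_2 = g(1.418595) = 1.414220
x_3 = g(1.414220) = 1.414214
x_4 = g(1.414214) = 1.414214
x_5 = g(1.414214) = 1.414214
x_6 = g(1.414214) = 1.414214
x_7 = g(1.414214) = 1.414214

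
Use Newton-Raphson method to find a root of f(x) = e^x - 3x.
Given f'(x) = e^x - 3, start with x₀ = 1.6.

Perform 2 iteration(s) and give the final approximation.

f(x) = e^x - 3x
f'(x) = e^x - 3
x₀ = 1.6

Newton-Raphson formula: x_{n+1} = x_n - f(x_n)/f'(x_n)

Iteration 1:
  f(1.600000) = 0.153032
  f'(1.600000) = 1.953032
  x_1 = 1.600000 - 0.153032/1.953032 = 1.521644
Iteration 2:
  f(1.521644) = 0.014816
  f'(1.521644) = 1.579747
  x_2 = 1.521644 - 0.014816/1.579747 = 1.512265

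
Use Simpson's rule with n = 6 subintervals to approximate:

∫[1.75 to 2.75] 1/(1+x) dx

f(x) = 1/(1+x)
a = 1.75, b = 2.75, n = 6
h = (b - a)/n = 0.166667

Simpson's rule: (h/3)[f(x₀) + 4f(x₁) + 2f(x₂) + ... + f(xₙ)]

x_0 = 1.7500, f(x_0) = 0.363636, coefficient = 1
x_1 = 1.9167, f(x_1) = 0.342857, coefficient = 4
x_2 = 2.0833, f(x_2) = 0.324324, coefficient = 2
x_3 = 2.2500, f(x_3) = 0.307692, coefficient = 4
x_4 = 2.4167, f(x_4) = 0.292683, coefficient = 2
x_5 = 2.5833, f(x_5) = 0.279070, coefficient = 4
x_6 = 2.7500, f(x_6) = 0.266667, coefficient = 1

I ≈ (0.166667/3) × 5.582794 = 0.310155
Exact value: 0.310155
Error: 0.000000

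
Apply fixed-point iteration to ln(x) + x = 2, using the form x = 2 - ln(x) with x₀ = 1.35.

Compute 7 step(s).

Equation: ln(x) + x = 2
Fixed-point form: x = 2 - ln(x)
x₀ = 1.35

x_1 = g(1.350000) = 1.699895
x_2 = g(1.699895) = 1.469433
x_3 = g(1.469433) = 1.615123
x_4 = g(1.615123) = 1.520589
x_5 = g(1.520589) = 1.580902
x_6 = g(1.580902) = 1.542004
x_7 = g(1.542004) = 1.566917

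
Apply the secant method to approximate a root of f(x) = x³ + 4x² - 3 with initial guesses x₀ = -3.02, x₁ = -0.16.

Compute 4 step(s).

f(x) = x³ + 4x² - 3
x₀ = -3.02, x₁ = -0.16

Secant formula: x_{n+1} = x_n - f(x_n)(x_n - x_{n-1})/(f(x_n) - f(x_{n-1}))

Iteration 1:
  f(-3.020000) = 5.937992
  f(-0.160000) = -2.901696
  x_2 = -0.160000 - (-2.901696)×(-0.160000 - (-3.020000))/(-2.901696 - 5.937992)
       = -1.098817
Iteration 2:
  f(-0.160000) = -2.901696
  f(-1.098817) = 0.502886
  x_3 = -1.098817 - 0.502886×(-1.098817 - (-0.160000))/(0.502886 - (-2.901696))
       = -0.960146
Iteration 3:
  f(-1.098817) = 0.502886
  f(-0.960146) = -0.197619
  x_4 = -0.960146 - (-0.197619)×(-0.960146 - (-1.098817))/(-0.197619 - 0.502886)
       = -0.999266
Iteration 4:
  f(-0.960146) = -0.197619
  f(-0.999266) = -0.003668
  x_5 = -0.999266 - (-0.003668)×(-0.999266 - (-0.960146))/(-0.003668 - (-0.197619))
       = -1.000006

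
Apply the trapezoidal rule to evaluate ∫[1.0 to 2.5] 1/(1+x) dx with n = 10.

f(x) = 1/(1+x)
a = 1.0, b = 2.5, n = 10
h = (b - a)/n = 0.150000

Trapezoidal rule: (h/2)[f(x₀) + 2f(x₁) + 2f(x₂) + ... + f(xₙ)]

x_0 = 1.0000, f(x_0) = 0.500000, coefficient = 1
x_1 = 1.1500, f(x_1) = 0.465116, coefficient = 2
x_2 = 1.3000, f(x_2) = 0.434783, coefficient = 2
x_3 = 1.4500, f(x_3) = 0.408163, coefficient = 2
x_4 = 1.6000, f(x_4) = 0.384615, coefficient = 2
x_5 = 1.7500, f(x_5) = 0.363636, coefficient = 2
x_6 = 1.9000, f(x_6) = 0.344828, coefficient = 2
x_7 = 2.0500, f(x_7) = 0.327869, coefficient = 2
x_8 = 2.2000, f(x_8) = 0.312500, coefficient = 2
x_9 = 2.3500, f(x_9) = 0.298507, coefficient = 2
x_10 = 2.5000, f(x_10) = 0.285714, coefficient = 1

I ≈ (0.150000/2) × 7.465750 = 0.559931
Exact value: 0.559616
Error: 0.000315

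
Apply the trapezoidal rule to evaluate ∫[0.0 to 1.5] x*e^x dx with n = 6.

f(x) = x*e^x
a = 0.0, b = 1.5, n = 6
h = (b - a)/n = 0.250000

Trapezoidal rule: (h/2)[f(x₀) + 2f(x₁) + 2f(x₂) + ... + f(xₙ)]

x_0 = 0.0000, f(x_0) = 0.000000, coefficient = 1
x_1 = 0.2500, f(x_1) = 0.321006, coefficient = 2
x_2 = 0.5000, f(x_2) = 0.824361, coefficient = 2
x_3 = 0.7500, f(x_3) = 1.587750, coefficient = 2
x_4 = 1.0000, f(x_4) = 2.718282, coefficient = 2
x_5 = 1.2500, f(x_5) = 4.362929, coefficient = 2
x_6 = 1.5000, f(x_6) = 6.722534, coefficient = 1

I ≈ (0.250000/2) × 26.351189 = 3.293899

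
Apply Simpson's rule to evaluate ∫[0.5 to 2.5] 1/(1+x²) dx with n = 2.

f(x) = 1/(1+x²)
a = 0.5, b = 2.5, n = 2
h = (b - a)/n = 1.000000

Simpson's rule: (h/3)[f(x₀) + 4f(x₁) + 2f(x₂) + ... + f(xₙ)]

x_0 = 0.5000, f(x_0) = 0.800000, coefficient = 1
x_1 = 1.5000, f(x_1) = 0.307692, coefficient = 4
x_2 = 2.5000, f(x_2) = 0.137931, coefficient = 1

I ≈ (1.000000/3) × 2.168700 = 0.722900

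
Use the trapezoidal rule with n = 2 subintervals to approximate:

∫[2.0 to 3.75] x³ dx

f(x) = x³
a = 2.0, b = 3.75, n = 2
h = (b - a)/n = 0.875000

Trapezoidal rule: (h/2)[f(x₀) + 2f(x₁) + 2f(x₂) + ... + f(xₙ)]

x_0 = 2.0000, f(x_0) = 8.000000, coefficient = 1
x_1 = 2.8750, f(x_1) = 23.763672, coefficient = 2
x_2 = 3.7500, f(x_2) = 52.734375, coefficient = 1

I ≈ (0.875000/2) × 108.261719 = 47.364502
Exact value: 45.438477
Error: 1.926025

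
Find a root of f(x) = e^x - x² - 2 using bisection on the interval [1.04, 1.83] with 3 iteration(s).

f(x) = e^x - x² - 2
Initial interval: [1.04, 1.83]

Iteration 1:
  c_1 = (1.040000 + 1.830000)/2 = 1.435000
  f(c_1) = f(1.435000) = 0.140420
  f(a) × f(c) < 0, new interval: [1.040000, 1.435000]
Iteration 2:
  c_2 = (1.040000 + 1.435000)/2 = 1.237500
  f(c_2) = f(1.237500) = -0.084421
  f(a) × f(c) ≥ 0, new interval: [1.237500, 1.435000]
Iteration 3:
  c_3 = (1.237500 + 1.435000)/2 = 1.336250
  f(c_3) = f(1.336250) = 0.019185
  f(a) × f(c) < 0, new interval: [1.237500, 1.336250]

After 3 iteration(s), the approximation is c_3 = 1.336250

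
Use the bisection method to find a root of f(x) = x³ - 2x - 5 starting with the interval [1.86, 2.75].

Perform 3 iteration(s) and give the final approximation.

f(x) = x³ - 2x - 5
Initial interval: [1.86, 2.75]

Iteration 1:
  c_1 = (1.860000 + 2.750000)/2 = 2.305000
  f(c_1) = f(2.305000) = 2.636523
  f(a) × f(c) < 0, new interval: [1.860000, 2.305000]
Iteration 2:
  c_2 = (1.860000 + 2.305000)/2 = 2.082500
  f(c_2) = f(2.082500) = -0.133601
  f(a) × f(c) ≥ 0, new interval: [2.082500, 2.305000]
Iteration 3:
  c_3 = (2.082500 + 2.305000)/2 = 2.193750
  f(c_3) = f(2.193750) = 1.170008
  f(a) × f(c) < 0, new interval: [2.082500, 2.193750]

After 3 iteration(s), the approximation is c_3 = 2.193750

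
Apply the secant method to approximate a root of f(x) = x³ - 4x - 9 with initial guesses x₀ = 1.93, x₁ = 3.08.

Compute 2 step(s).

f(x) = x³ - 4x - 9
x₀ = 1.93, x₁ = 3.08

Secant formula: x_{n+1} = x_n - f(x_n)(x_n - x_{n-1})/(f(x_n) - f(x_{n-1}))

Iteration 1:
  f(1.930000) = -9.530943
  f(3.080000) = 7.898112
  x_2 = 3.080000 - 7.898112×(3.080000 - 1.930000)/(7.898112 - (-9.530943))
       = 2.558869
Iteration 2:
  f(3.080000) = 7.898112
  f(2.558869) = -2.480494
  x_3 = 2.558869 - (-2.480494)×(2.558869 - 3.080000)/(-2.480494 - 7.898112)
       = 2.683419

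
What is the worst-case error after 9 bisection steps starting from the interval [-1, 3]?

Bisection error bound: |error| ≤ (b-a)/2^n
|error| ≤ (3 - (-1))/2^9 = 4/2^9
|error| ≤ 0.0078125000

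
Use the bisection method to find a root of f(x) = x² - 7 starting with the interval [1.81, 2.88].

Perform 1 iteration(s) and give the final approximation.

f(x) = x² - 7
Initial interval: [1.81, 2.88]

Iteration 1:
  c_1 = (1.810000 + 2.880000)/2 = 2.345000
  f(c_1) = f(2.345000) = -1.500975
  f(a) × f(c) ≥ 0, new interval: [2.345000, 2.880000]

After 1 iteration(s), the approximation is c_1 = 2.345000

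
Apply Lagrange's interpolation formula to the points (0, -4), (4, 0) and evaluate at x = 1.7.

Lagrange interpolation formula:
P(x) = Σ yᵢ × Lᵢ(x)
where Lᵢ(x) = Π_{j≠i} (x - xⱼ)/(xᵢ - xⱼ)

L_0(1.7) = (1.7 - 4)/(0 - 4) = 0.575000
L_1(1.7) = (1.7 - 0)/(4 - 0) = 0.425000

P(1.7) = (-4)×L_0(1.7) + 0×L_1(1.7)
P(1.7) = -2.300000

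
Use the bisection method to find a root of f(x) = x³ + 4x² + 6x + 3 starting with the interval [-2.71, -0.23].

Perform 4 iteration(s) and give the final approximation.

f(x) = x³ + 4x² + 6x + 3
Initial interval: [-2.71, -0.23]

Iteration 1:
  c_1 = (-2.710000 + (-0.230000))/2 = -1.470000
  f(c_1) = f(-1.470000) = -0.352923
  f(a) × f(c) ≥ 0, new interval: [-1.470000, -0.230000]
Iteration 2:
  c_2 = (-1.470000 + (-0.230000))/2 = -0.850000
  f(c_2) = f(-0.850000) = 0.175875
  f(a) × f(c) < 0, new interval: [-1.470000, -0.850000]
Iteration 3:
  c_3 = (-1.470000 + (-0.850000))/2 = -1.160000
  f(c_3) = f(-1.160000) = -0.138496
  f(a) × f(c) ≥ 0, new interval: [-1.160000, -0.850000]
Iteration 4:
  c_4 = (-1.160000 + (-0.850000))/2 = -1.005000
  f(c_4) = f(-1.005000) = -0.004975
  f(a) × f(c) ≥ 0, new interval: [-1.005000, -0.850000]

After 4 iteration(s), the approximation is c_4 = -1.005000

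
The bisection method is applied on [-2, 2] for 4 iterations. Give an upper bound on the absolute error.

Bisection error bound: |error| ≤ (b-a)/2^n
|error| ≤ (2 - (-2))/2^4 = 4/2^4
|error| ≤ 0.2500000000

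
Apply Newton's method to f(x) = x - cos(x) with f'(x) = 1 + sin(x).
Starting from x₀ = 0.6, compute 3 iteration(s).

f(x) = x - cos(x)
f'(x) = 1 + sin(x)
x₀ = 0.6

Newton-Raphson formula: x_{n+1} = x_n - f(x_n)/f'(x_n)

Iteration 1:
  f(0.600000) = -0.225336
  f'(0.600000) = 1.564642
  x_1 = 0.600000 - (-0.225336)/1.564642 = 0.744017
Iteration 2:
  f(0.744017) = 0.008264
  f'(0.744017) = 1.677249
  x_2 = 0.744017 - 0.008264/1.677249 = 0.739090
Iteration 3:
  f(0.739090) = 0.000009
  f'(0.739090) = 1.673616
  x_3 = 0.739090 - 0.000009/1.673616 = 0.739085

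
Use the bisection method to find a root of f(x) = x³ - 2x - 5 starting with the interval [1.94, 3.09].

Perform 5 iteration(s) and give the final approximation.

f(x) = x³ - 2x - 5
Initial interval: [1.94, 3.09]

Iteration 1:
  c_1 = (1.940000 + 3.090000)/2 = 2.515000
  f(c_1) = f(2.515000) = 5.877941
  f(a) × f(c) < 0, new interval: [1.940000, 2.515000]
Iteration 2:
  c_2 = (1.940000 + 2.515000)/2 = 2.227500
  f(c_2) = f(2.227500) = 1.597312
  f(a) × f(c) < 0, new interval: [1.940000, 2.227500]
Iteration 3:
  c_3 = (1.940000 + 2.227500)/2 = 2.083750
  f(c_3) = f(2.083750) = -0.119828
  f(a) × f(c) ≥ 0, new interval: [2.083750, 2.227500]
Iteration 4:
  c_4 = (2.083750 + 2.227500)/2 = 2.155625
  f(c_4) = f(2.155625) = 0.705334
  f(a) × f(c) < 0, new interval: [2.083750, 2.155625]
Iteration 5:
  c_5 = (2.083750 + 2.155625)/2 = 2.119688
  f(c_5) = f(2.119688) = 0.284540
  f(a) × f(c) < 0, new interval: [2.083750, 2.119688]

After 5 iteration(s), the approximation is c_5 = 2.119688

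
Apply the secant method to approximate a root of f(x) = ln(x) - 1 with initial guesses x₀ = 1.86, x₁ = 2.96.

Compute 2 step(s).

f(x) = ln(x) - 1
x₀ = 1.86, x₁ = 2.96

Secant formula: x_{n+1} = x_n - f(x_n)(x_n - x_{n-1})/(f(x_n) - f(x_{n-1}))

Iteration 1:
  f(1.860000) = -0.379424
  f(2.960000) = 0.085189
  x_2 = 2.960000 - 0.085189×(2.960000 - 1.860000)/(0.085189 - (-0.379424))
       = 2.758309
Iteration 2:
  f(2.960000) = 0.085189
  f(2.758309) = 0.014618
  x_3 = 2.758309 - 0.014618×(2.758309 - 2.960000)/(0.014618 - 0.085189)
       = 2.716532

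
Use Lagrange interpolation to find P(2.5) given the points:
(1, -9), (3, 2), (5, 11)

Lagrange interpolation formula:
P(x) = Σ yᵢ × Lᵢ(x)
where Lᵢ(x) = Π_{j≠i} (x - xⱼ)/(xᵢ - xⱼ)

L_0(2.5) = (2.5 - 3)/(1 - 3) × (2.5 - 5)/(1 - 5) = 0.156250
L_1(2.5) = (2.5 - 1)/(3 - 1) × (2.5 - 5)/(3 - 5) = 0.937500
L_2(2.5) = (2.5 - 1)/(5 - 1) × (2.5 - 3)/(5 - 3) = -0.093750

P(2.5) = (-9)×L_0(2.5) + 2×L_1(2.5) + 11×L_2(2.5)
P(2.5) = -0.562500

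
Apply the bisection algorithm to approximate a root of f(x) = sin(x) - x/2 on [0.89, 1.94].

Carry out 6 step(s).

f(x) = sin(x) - x/2
Initial interval: [0.89, 1.94]

Iteration 1:
  c_1 = (0.890000 + 1.940000)/2 = 1.415000
  f(c_1) = f(1.415000) = 0.280388
  f(a) × f(c) ≥ 0, new interval: [1.415000, 1.940000]
Iteration 2:
  c_2 = (1.415000 + 1.940000)/2 = 1.677500
  f(c_2) = f(1.677500) = 0.155563
  f(a) × f(c) ≥ 0, new interval: [1.677500, 1.940000]
Iteration 3:
  c_3 = (1.677500 + 1.940000)/2 = 1.808750
  f(c_3) = f(1.808750) = 0.067447
  f(a) × f(c) ≥ 0, new interval: [1.808750, 1.940000]
Iteration 4:
  c_4 = (1.808750 + 1.940000)/2 = 1.874375
  f(c_4) = f(1.874375) = 0.017085
  f(a) × f(c) ≥ 0, new interval: [1.874375, 1.940000]
Iteration 5:
  c_5 = (1.874375 + 1.940000)/2 = 1.907188
  f(c_5) = f(1.907188) = -0.009642
  f(a) × f(c) < 0, new interval: [1.874375, 1.907188]
Iteration 6:
  c_6 = (1.874375 + 1.907188)/2 = 1.890781
  f(c_6) = f(1.890781) = 0.003850
  f(a) × f(c) ≥ 0, new interval: [1.890781, 1.907188]

After 6 iteration(s), the approximation is c_6 = 1.890781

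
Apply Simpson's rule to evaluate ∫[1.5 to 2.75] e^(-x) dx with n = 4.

f(x) = e^(-x)
a = 1.5, b = 2.75, n = 4
h = (b - a)/n = 0.312500

Simpson's rule: (h/3)[f(x₀) + 4f(x₁) + 2f(x₂) + ... + f(xₙ)]

x_0 = 1.5000, f(x_0) = 0.223130, coefficient = 1
x_1 = 1.8125, f(x_1) = 0.163246, coefficient = 4
x_2 = 2.1250, f(x_2) = 0.119433, coefficient = 2
x_3 = 2.4375, f(x_3) = 0.087379, coefficient = 4
x_4 = 2.7500, f(x_4) = 0.063928, coefficient = 1

I ≈ (0.312500/3) × 1.528422 = 0.159211
Exact value: 0.159202
Error: 0.000008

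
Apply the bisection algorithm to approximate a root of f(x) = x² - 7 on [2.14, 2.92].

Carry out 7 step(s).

f(x) = x² - 7
Initial interval: [2.14, 2.92]

Iteration 1:
  c_1 = (2.140000 + 2.920000)/2 = 2.530000
  f(c_1) = f(2.530000) = -0.599100
  f(a) × f(c) ≥ 0, new interval: [2.530000, 2.920000]
Iteration 2:
  c_2 = (2.530000 + 2.920000)/2 = 2.725000
  f(c_2) = f(2.725000) = 0.425625
  f(a) × f(c) < 0, new interval: [2.530000, 2.725000]
Iteration 3:
  c_3 = (2.530000 + 2.725000)/2 = 2.627500
  f(c_3) = f(2.627500) = -0.096244
  f(a) × f(c) ≥ 0, new interval: [2.627500, 2.725000]
Iteration 4:
  c_4 = (2.627500 + 2.725000)/2 = 2.676250
  f(c_4) = f(2.676250) = 0.162314
  f(a) × f(c) < 0, new interval: [2.627500, 2.676250]
Iteration 5:
  c_5 = (2.627500 + 2.676250)/2 = 2.651875
  f(c_5) = f(2.651875) = 0.032441
  f(a) × f(c) < 0, new interval: [2.627500, 2.651875]
Iteration 6:
  c_6 = (2.627500 + 2.651875)/2 = 2.639688
  f(c_6) = f(2.639688) = -0.032050
  f(a) × f(c) ≥ 0, new interval: [2.639688, 2.651875]
Iteration 7:
  c_7 = (2.639688 + 2.651875)/2 = 2.645781
  f(c_7) = f(2.645781) = 0.000158
  f(a) × f(c) < 0, new interval: [2.639688, 2.645781]

After 7 iteration(s), the approximation is c_7 = 2.645781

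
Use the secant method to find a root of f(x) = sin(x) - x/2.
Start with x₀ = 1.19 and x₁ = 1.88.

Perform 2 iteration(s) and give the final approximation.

f(x) = sin(x) - x/2
x₀ = 1.19, x₁ = 1.88

Secant formula: x_{n+1} = x_n - f(x_n)(x_n - x_{n-1})/(f(x_n) - f(x_{n-1}))

Iteration 1:
  f(1.190000) = 0.333369
  f(1.880000) = 0.012576
  x_2 = 1.880000 - 0.012576×(1.880000 - 1.190000)/(0.012576 - 0.333369)
       = 1.907050
Iteration 2:
  f(1.880000) = 0.012576
  f(1.907050) = -0.009528
  x_3 = 1.907050 - (-0.009528)×(1.907050 - 1.880000)/(-0.009528 - 0.012576)
       = 1.895390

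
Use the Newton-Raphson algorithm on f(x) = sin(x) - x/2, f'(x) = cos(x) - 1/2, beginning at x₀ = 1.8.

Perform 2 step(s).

f(x) = sin(x) - x/2
f'(x) = cos(x) - 1/2
x₀ = 1.8

Newton-Raphson formula: x_{n+1} = x_n - f(x_n)/f'(x_n)

Iteration 1:
  f(1.800000) = 0.073848
  f'(1.800000) = -0.727202
  x_1 = 1.800000 - 0.073848/(-0.727202) = 1.901550
Iteration 2:
  f(1.901550) = -0.004977
  f'(1.901550) = -0.824756
  x_2 = 1.901550 - (-0.004977)/(-0.824756) = 1.895515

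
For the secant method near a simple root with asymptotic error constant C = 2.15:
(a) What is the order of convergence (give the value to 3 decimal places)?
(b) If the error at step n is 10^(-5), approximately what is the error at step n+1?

(a) Secant method has superlinear convergence with order φ = (1+√5)/2 ≈ 1.618.
    This means |e_{n+1}| ≈ C|e_n|^1.618.

(b) With |e_n| = 10^(-5) and C = 2.15:
    |e_{n+1}| ≈ 2.15 × (10^(-5))^1.618 = 2.15 × 10^(-8.09)

(a) ≈ 1.618 (golden ratio); (b) |e_{n+1}| ≈ 1.747e-08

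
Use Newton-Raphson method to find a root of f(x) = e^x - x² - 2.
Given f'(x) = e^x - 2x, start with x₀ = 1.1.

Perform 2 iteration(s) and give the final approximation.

f(x) = e^x - x² - 2
f'(x) = e^x - 2x
x₀ = 1.1

Newton-Raphson formula: x_{n+1} = x_n - f(x_n)/f'(x_n)

Iteration 1:
  f(1.100000) = -0.205834
  f'(1.100000) = 0.804166
  x_1 = 1.100000 - (-0.205834)/0.804166 = 1.355960
Iteration 2:
  f(1.355960) = 0.041856
  f'(1.355960) = 1.168564
  x_2 = 1.355960 - 0.041856/1.168564 = 1.320141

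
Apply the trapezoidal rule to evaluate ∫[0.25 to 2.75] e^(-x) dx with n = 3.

f(x) = e^(-x)
a = 0.25, b = 2.75, n = 3
h = (b - a)/n = 0.833333

Trapezoidal rule: (h/2)[f(x₀) + 2f(x₁) + 2f(x₂) + ... + f(xₙ)]

x_0 = 0.2500, f(x_0) = 0.778801, coefficient = 1
x_1 = 1.0833, f(x_1) = 0.338465, coefficient = 2
x_2 = 1.9167, f(x_2) = 0.147096, coefficient = 2
x_3 = 2.7500, f(x_3) = 0.063928, coefficient = 1

I ≈ (0.833333/2) × 1.813852 = 0.755772
Exact value: 0.714873
Error: 0.040899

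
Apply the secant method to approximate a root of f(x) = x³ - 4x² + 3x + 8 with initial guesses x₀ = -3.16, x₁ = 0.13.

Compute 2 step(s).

f(x) = x³ - 4x² + 3x + 8
x₀ = -3.16, x₁ = 0.13

Secant formula: x_{n+1} = x_n - f(x_n)(x_n - x_{n-1})/(f(x_n) - f(x_{n-1}))

Iteration 1:
  f(-3.160000) = -72.976896
  f(0.130000) = 8.324597
  x_2 = 0.130000 - 8.324597×(0.130000 - (-3.160000))/(8.324597 - (-72.976896))
       = -0.206869
Iteration 2:
  f(0.130000) = 8.324597
  f(-0.206869) = 7.199363
  x_3 = -0.206869 - 7.199363×(-0.206869 - 0.130000)/(7.199363 - 8.324597)
       = -2.362188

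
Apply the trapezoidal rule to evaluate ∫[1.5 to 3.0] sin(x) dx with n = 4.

f(x) = sin(x)
a = 1.5, b = 3.0, n = 4
h = (b - a)/n = 0.375000

Trapezoidal rule: (h/2)[f(x₀) + 2f(x₁) + 2f(x₂) + ... + f(xₙ)]

x_0 = 1.5000, f(x_0) = 0.997495, coefficient = 1
x_1 = 1.8750, f(x_1) = 0.954086, coefficient = 2
x_2 = 2.2500, f(x_2) = 0.778073, coefficient = 2
x_3 = 2.6250, f(x_3) = 0.493920, coefficient = 2
x_4 = 3.0000, f(x_4) = 0.141120, coefficient = 1

I ≈ (0.375000/2) × 5.590774 = 1.048270
Exact value: 1.060730
Error: 0.012460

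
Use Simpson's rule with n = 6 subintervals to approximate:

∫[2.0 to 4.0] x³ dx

f(x) = x³
a = 2.0, b = 4.0, n = 6
h = (b - a)/n = 0.333333

Simpson's rule: (h/3)[f(x₀) + 4f(x₁) + 2f(x₂) + ... + f(xₙ)]

x_0 = 2.0000, f(x_0) = 8.000000, coefficient = 1
x_1 = 2.3333, f(x_1) = 12.703704, coefficient = 4
x_2 = 2.6667, f(x_2) = 18.962963, coefficient = 2
x_3 = 3.0000, f(x_3) = 27.000000, coefficient = 4
x_4 = 3.3333, f(x_4) = 37.037037, coefficient = 2
x_5 = 3.6667, f(x_5) = 49.296296, coefficient = 4
x_6 = 4.0000, f(x_6) = 64.000000, coefficient = 1

I ≈ (0.333333/3) × 540.000000 = 60.000000
Exact value: 60.000000
Error: 0.000000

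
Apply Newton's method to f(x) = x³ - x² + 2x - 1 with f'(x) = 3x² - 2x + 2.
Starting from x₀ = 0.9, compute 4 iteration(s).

f(x) = x³ - x² + 2x - 1
f'(x) = 3x² - 2x + 2
x₀ = 0.9

Newton-Raphson formula: x_{n+1} = x_n - f(x_n)/f'(x_n)

Iteration 1:
  f(0.900000) = 0.719000
  f'(0.900000) = 2.630000
  x_1 = 0.900000 - 0.719000/2.630000 = 0.626616
Iteration 2:
  f(0.626616) = 0.106624
  f'(0.626616) = 1.924711
  x_2 = 0.626616 - 0.106624/1.924711 = 0.571219
Iteration 3:
  f(0.571219) = 0.002530
  f'(0.571219) = 1.836435
  x_3 = 0.571219 - 0.002530/1.836435 = 0.569841
Iteration 4:
  f(0.569841) = 0.000001
  f'(0.569841) = 1.834474
  x_4 = 0.569841 - 0.000001/1.834474 = 0.569840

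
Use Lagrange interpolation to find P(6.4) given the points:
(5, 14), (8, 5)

Lagrange interpolation formula:
P(x) = Σ yᵢ × Lᵢ(x)
where Lᵢ(x) = Π_{j≠i} (x - xⱼ)/(xᵢ - xⱼ)

L_0(6.4) = (6.4 - 8)/(5 - 8) = 0.533333
L_1(6.4) = (6.4 - 5)/(8 - 5) = 0.466667

P(6.4) = 14×L_0(6.4) + 5×L_1(6.4)
P(6.4) = 9.800000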